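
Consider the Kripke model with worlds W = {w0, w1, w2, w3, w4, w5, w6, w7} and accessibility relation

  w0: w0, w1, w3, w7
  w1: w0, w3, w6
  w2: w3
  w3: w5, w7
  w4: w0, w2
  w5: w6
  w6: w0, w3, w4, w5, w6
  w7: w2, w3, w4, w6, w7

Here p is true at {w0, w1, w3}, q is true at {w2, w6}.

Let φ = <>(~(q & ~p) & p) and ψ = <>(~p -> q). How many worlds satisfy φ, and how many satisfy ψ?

6 and 7

For <>(~(q & ~p) & p):
w0: successors {w0, w1, w3, w7}; ~(q & ~p) & p there: w0:T, w1:T, w3:T, w7:F. ✓
w1: successors {w0, w3, w6}; ~(q & ~p) & p there: w0:T, w3:T, w6:F. ✓
w2: successors {w3}; ~(q & ~p) & p there: w3:T. ✓
w3: successors {w5, w7}; ~(q & ~p) & p there: w5:F, w7:F. ✗
w4: successors {w0, w2}; ~(q & ~p) & p there: w0:T, w2:F. ✓
w5: successors {w6}; ~(q & ~p) & p there: w6:F. ✗
w6: successors {w0, w3, w4, w5, w6}; ~(q & ~p) & p there: w0:T, w3:T, w4:F, w5:F, w6:F. ✓
w7: successors {w2, w3, w4, w6, w7}; ~(q & ~p) & p there: w2:F, w3:T, w4:F, w6:F, w7:F. ✓
— 6 worlds.
For <>(~p -> q):
w0: successors {w0, w1, w3, w7}; ~p -> q there: w0:T, w1:T, w3:T, w7:F. ✓
w1: successors {w0, w3, w6}; ~p -> q there: w0:T, w3:T, w6:T. ✓
w2: successors {w3}; ~p -> q there: w3:T. ✓
w3: successors {w5, w7}; ~p -> q there: w5:F, w7:F. ✗
w4: successors {w0, w2}; ~p -> q there: w0:T, w2:T. ✓
w5: successors {w6}; ~p -> q there: w6:T. ✓
w6: successors {w0, w3, w4, w5, w6}; ~p -> q there: w0:T, w3:T, w4:F, w5:F, w6:T. ✓
w7: successors {w2, w3, w4, w6, w7}; ~p -> q there: w2:T, w3:T, w4:F, w6:T, w7:F. ✓
— 7 worlds.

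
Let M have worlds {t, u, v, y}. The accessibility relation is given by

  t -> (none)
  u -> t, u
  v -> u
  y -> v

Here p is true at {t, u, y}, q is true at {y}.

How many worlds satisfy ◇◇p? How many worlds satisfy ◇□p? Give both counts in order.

3 and 3

For ◇◇p:
t: no successors, so ◇◇p fails. ✗
u: successors {t, u}; ◇p there: t:F, u:T. ✓
v: successors {u}; ◇p there: u:T. ✓
y: successors {v}; ◇p there: v:T. ✓
— 3 worlds.
For ◇□p:
t: no successors, so ◇□p fails. ✗
u: successors {t, u}; □p there: t:T, u:T. ✓
v: successors {u}; □p there: u:T. ✓
y: successors {v}; □p there: v:T. ✓
— 3 worlds.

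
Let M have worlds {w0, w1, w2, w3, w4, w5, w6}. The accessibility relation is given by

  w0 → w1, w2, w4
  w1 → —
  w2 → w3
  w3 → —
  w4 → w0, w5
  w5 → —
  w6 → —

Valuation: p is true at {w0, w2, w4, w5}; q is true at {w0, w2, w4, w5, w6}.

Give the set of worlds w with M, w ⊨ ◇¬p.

{w0, w2}

w0: successors {w1, w2, w4}; ¬p there: w1:T, w2:F, w4:F. ✓
w1: no successors, so ◇¬p fails. ✗
w2: successors {w3}; ¬p there: w3:T. ✓
w3: no successors, so ◇¬p fails. ✗
w4: successors {w0, w5}; ¬p there: w0:F, w5:F. ✗
w5: no successors, so ◇¬p fails. ✗
w6: no successors, so ◇¬p fails. ✗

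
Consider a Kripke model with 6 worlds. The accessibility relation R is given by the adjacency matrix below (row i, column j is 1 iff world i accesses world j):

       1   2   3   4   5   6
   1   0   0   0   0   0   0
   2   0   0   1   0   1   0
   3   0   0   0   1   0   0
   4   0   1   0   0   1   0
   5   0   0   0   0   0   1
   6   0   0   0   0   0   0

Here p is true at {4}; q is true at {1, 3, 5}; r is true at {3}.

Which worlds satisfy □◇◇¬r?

1: no successors, so □◇◇¬r holds vacuously. ✓
2: successors {3, 5}; ◇◇¬r there: 3:T, 5:F. ✗
3: successors {4}; ◇◇¬r there: 4:T. ✓
4: successors {2, 5}; ◇◇¬r there: 2:T, 5:F. ✗
5: successors {6}; ◇◇¬r there: 6:F. ✗
6: no successors, so □◇◇¬r holds vacuously. ✓

{1, 3, 6}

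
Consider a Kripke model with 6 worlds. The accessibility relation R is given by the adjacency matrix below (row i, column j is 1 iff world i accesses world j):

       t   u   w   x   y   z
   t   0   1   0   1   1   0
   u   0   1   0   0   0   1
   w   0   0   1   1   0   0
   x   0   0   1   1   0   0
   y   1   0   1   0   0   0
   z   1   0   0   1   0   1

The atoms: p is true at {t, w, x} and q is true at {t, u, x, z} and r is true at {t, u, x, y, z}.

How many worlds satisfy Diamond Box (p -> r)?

4

t: successors {u, x, y}; Box (p -> r) there: u:T, x:F, y:F. ✓
u: successors {u, z}; Box (p -> r) there: u:T, z:T. ✓
w: successors {w, x}; Box (p -> r) there: w:F, x:F. ✗
x: successors {w, x}; Box (p -> r) there: w:F, x:F. ✗
y: successors {t, w}; Box (p -> r) there: t:T, w:F. ✓
z: successors {t, x, z}; Box (p -> r) there: t:T, x:F, z:T. ✓
Satisfying worlds: {t, u, y, z}.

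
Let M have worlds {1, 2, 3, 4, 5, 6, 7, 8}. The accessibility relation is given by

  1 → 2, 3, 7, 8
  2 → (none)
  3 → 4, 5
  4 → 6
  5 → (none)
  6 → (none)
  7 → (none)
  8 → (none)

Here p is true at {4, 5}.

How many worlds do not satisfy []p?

2

1: successors {2, 3, 7, 8}; p there: 2:F, 3:F, 7:F, 8:F. ✗
2: no successors, so []p holds vacuously. ✓
3: successors {4, 5}; p there: 4:T, 5:T. ✓
4: successors {6}; p there: 6:F. ✗
5: no successors, so []p holds vacuously. ✓
6: no successors, so []p holds vacuously. ✓
7: no successors, so []p holds vacuously. ✓
8: no successors, so []p holds vacuously. ✓
Satisfying worlds: {2, 3, 5, 6, 7, 8}.
So []p fails at the other 2 worlds.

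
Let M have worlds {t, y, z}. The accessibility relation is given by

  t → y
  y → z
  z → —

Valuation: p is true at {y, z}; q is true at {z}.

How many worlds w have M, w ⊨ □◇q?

2

t: successors {y}; ◇q there: y:T. ✓
y: successors {z}; ◇q there: z:F. ✗
z: no successors, so □◇q holds vacuously. ✓
Satisfying worlds: {t, z}.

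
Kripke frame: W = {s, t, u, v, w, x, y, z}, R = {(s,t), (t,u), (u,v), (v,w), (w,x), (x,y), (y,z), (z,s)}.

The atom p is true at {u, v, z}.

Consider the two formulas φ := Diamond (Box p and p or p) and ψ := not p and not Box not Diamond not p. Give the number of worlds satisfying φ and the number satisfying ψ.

3 and 2

For Diamond (Box p and p or p):
s: successors {t}; Box p and p or p there: t:F. ✗
t: successors {u}; Box p and p or p there: u:T. ✓
u: successors {v}; Box p and p or p there: v:T. ✓
v: successors {w}; Box p and p or p there: w:F. ✗
w: successors {x}; Box p and p or p there: x:F. ✗
x: successors {y}; Box p and p or p there: y:F. ✗
y: successors {z}; Box p and p or p there: z:T. ✓
z: successors {s}; Box p and p or p there: s:F. ✗
— 3 worlds.
For not p and not Box not Diamond not p:
s: not p is T, not Box not Diamond not p is F. ✗
t: not p is T, not Box not Diamond not p is F. ✗
u: not p is F, not Box not Diamond not p is T. ✗
v: not p is F, not Box not Diamond not p is T. ✗
w: not p is T, not Box not Diamond not p is T. ✓
x: not p is T, not Box not Diamond not p is F. ✗
y: not p is T, not Box not Diamond not p is T. ✓
z: not p is F, not Box not Diamond not p is T. ✗
— 2 worlds.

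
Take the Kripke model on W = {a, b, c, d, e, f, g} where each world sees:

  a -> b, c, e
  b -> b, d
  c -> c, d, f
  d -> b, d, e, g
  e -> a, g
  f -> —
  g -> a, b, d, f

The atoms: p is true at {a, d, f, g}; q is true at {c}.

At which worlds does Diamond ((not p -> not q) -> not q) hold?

{a, b, c, d, e, g}

a: successors {b, c, e}; (not p -> not q) -> not q there: b:T, c:T, e:T. ✓
b: successors {b, d}; (not p -> not q) -> not q there: b:T, d:T. ✓
c: successors {c, d, f}; (not p -> not q) -> not q there: c:T, d:T, f:T. ✓
d: successors {b, d, e, g}; (not p -> not q) -> not q there: b:T, d:T, e:T, g:T. ✓
e: successors {a, g}; (not p -> not q) -> not q there: a:T, g:T. ✓
f: no successors, so Diamond ((not p -> not q) -> not q) fails. ✗
g: successors {a, b, d, f}; (not p -> not q) -> not q there: a:T, b:T, d:T, f:T. ✓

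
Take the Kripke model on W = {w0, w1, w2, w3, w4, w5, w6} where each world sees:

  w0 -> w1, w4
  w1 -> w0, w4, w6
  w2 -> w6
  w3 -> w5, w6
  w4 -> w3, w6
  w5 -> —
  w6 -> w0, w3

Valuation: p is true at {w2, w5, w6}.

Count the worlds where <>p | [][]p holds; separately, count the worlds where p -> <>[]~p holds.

For <>p | [][]p:
w0: <>p is F, [][]p is F. ✗
w1: <>p is T, [][]p is F. ✓
w2: <>p is T, [][]p is F. ✓
w3: <>p is T, [][]p is F. ✓
w4: <>p is T, [][]p is F. ✓
w5: <>p is F, [][]p is T. ✓
w6: <>p is F, [][]p is F. ✗
— 5 worlds.
For p -> <>[]~p:
w0: p is F, <>[]~p is F. ✓
w1: p is F, <>[]~p is T. ✓
w2: p is T, <>[]~p is T. ✓
w3: p is F, <>[]~p is T. ✓
w4: p is F, <>[]~p is T. ✓
w5: p is T, <>[]~p is F. ✗
w6: p is T, <>[]~p is T. ✓
— 6 worlds.

5 and 6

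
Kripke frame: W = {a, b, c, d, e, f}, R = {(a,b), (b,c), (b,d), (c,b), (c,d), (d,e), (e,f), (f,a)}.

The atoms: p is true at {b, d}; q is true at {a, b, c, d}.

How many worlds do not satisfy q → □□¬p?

3

a: q is T, □□¬p is F. ✗
b: q is T, □□¬p is F. ✗
c: q is T, □□¬p is F. ✗
d: q is T, □□¬p is T. ✓
e: q is F, □□¬p is T. ✓
f: q is F, □□¬p is F. ✓
Satisfying worlds: {d, e, f}.
So q → □□¬p fails at the other 3 worlds.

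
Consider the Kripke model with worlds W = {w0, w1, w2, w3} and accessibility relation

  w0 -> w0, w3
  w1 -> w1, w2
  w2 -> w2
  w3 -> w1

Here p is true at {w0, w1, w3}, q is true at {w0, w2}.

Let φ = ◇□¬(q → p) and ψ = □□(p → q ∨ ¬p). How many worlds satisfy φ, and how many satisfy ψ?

For ◇□¬(q → p):
w0: successors {w0, w3}; □¬(q → p) there: w0:F, w3:F. ✗
w1: successors {w1, w2}; □¬(q → p) there: w1:F, w2:T. ✓
w2: successors {w2}; □¬(q → p) there: w2:T. ✓
w3: successors {w1}; □¬(q → p) there: w1:F. ✗
— 2 worlds.
For □□(p → q ∨ ¬p):
w0: successors {w0, w3}; □(p → q ∨ ¬p) there: w0:F, w3:F. ✗
w1: successors {w1, w2}; □(p → q ∨ ¬p) there: w1:F, w2:T. ✗
w2: successors {w2}; □(p → q ∨ ¬p) there: w2:T. ✓
w3: successors {w1}; □(p → q ∨ ¬p) there: w1:F. ✗
— 1 world.

2 and 1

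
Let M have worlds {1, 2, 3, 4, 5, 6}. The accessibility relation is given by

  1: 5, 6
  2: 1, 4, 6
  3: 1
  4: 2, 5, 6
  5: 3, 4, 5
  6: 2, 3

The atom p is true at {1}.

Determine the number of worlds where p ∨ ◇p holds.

3

1: p is T, ◇p is F. ✓
2: p is F, ◇p is T. ✓
3: p is F, ◇p is T. ✓
4: p is F, ◇p is F. ✗
5: p is F, ◇p is F. ✗
6: p is F, ◇p is F. ✗
Satisfying worlds: {1, 2, 3}.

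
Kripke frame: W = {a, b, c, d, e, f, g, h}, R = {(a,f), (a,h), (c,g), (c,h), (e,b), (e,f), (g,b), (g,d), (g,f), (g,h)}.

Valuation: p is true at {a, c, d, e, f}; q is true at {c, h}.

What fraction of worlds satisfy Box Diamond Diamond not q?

1/2

a: successors {f, h}; Diamond Diamond not q there: f:F, h:F. ✗
b: no successors, so Box Diamond Diamond not q holds vacuously. ✓
c: successors {g, h}; Diamond Diamond not q there: g:F, h:F. ✗
d: no successors, so Box Diamond Diamond not q holds vacuously. ✓
e: successors {b, f}; Diamond Diamond not q there: b:F, f:F. ✗
f: no successors, so Box Diamond Diamond not q holds vacuously. ✓
g: successors {b, d, f, h}; Diamond Diamond not q there: b:F, d:F, f:F, h:F. ✗
h: no successors, so Box Diamond Diamond not q holds vacuously. ✓
That's 4 of 8 worlds, so 4/8 = 1/2.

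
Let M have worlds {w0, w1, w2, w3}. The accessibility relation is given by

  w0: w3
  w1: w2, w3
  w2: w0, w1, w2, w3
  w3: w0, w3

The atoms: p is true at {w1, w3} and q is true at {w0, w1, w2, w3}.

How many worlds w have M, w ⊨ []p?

1

w0: successors {w3}; p there: w3:T. ✓
w1: successors {w2, w3}; p there: w2:F, w3:T. ✗
w2: successors {w0, w1, w2, w3}; p there: w0:F, w1:T, w2:F, w3:T. ✗
w3: successors {w0, w3}; p there: w0:F, w3:T. ✗
Satisfying worlds: {w0}.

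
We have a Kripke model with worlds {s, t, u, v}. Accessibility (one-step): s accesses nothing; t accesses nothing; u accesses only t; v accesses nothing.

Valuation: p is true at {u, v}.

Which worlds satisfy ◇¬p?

s: no successors, so ◇¬p fails. ✗
t: no successors, so ◇¬p fails. ✗
u: successors {t}; ¬p there: t:T. ✓
v: no successors, so ◇¬p fails. ✗

{u}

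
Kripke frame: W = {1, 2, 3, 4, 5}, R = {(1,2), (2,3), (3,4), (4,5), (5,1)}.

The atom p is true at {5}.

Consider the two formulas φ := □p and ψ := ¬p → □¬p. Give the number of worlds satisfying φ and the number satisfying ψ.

For □p:
1: successors {2}; p there: 2:F. ✗
2: successors {3}; p there: 3:F. ✗
3: successors {4}; p there: 4:F. ✗
4: successors {5}; p there: 5:T. ✓
5: successors {1}; p there: 1:F. ✗
— 1 world.
For ¬p → □¬p:
1: ¬p is T, □¬p is T. ✓
2: ¬p is T, □¬p is T. ✓
3: ¬p is T, □¬p is T. ✓
4: ¬p is T, □¬p is F. ✗
5: ¬p is F, □¬p is T. ✓
— 4 worlds.

1 and 4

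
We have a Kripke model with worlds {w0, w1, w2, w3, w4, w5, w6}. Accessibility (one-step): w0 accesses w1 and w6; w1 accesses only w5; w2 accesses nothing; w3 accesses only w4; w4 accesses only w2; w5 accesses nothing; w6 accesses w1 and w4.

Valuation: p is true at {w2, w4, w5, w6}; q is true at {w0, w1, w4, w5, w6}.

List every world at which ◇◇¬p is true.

w0: successors {w1, w6}; ◇¬p there: w1:F, w6:T. ✓
w1: successors {w5}; ◇¬p there: w5:F. ✗
w2: no successors, so ◇◇¬p fails. ✗
w3: successors {w4}; ◇¬p there: w4:F. ✗
w4: successors {w2}; ◇¬p there: w2:F. ✗
w5: no successors, so ◇◇¬p fails. ✗
w6: successors {w1, w4}; ◇¬p there: w1:F, w4:F. ✗

{w0}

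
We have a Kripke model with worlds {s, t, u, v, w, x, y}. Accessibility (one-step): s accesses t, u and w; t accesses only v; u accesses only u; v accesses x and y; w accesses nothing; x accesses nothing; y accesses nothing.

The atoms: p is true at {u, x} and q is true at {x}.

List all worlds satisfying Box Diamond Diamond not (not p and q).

s: successors {t, u, w}; Diamond Diamond not (not p and q) there: t:T, u:T, w:F. ✗
t: successors {v}; Diamond Diamond not (not p and q) there: v:F. ✗
u: successors {u}; Diamond Diamond not (not p and q) there: u:T. ✓
v: successors {x, y}; Diamond Diamond not (not p and q) there: x:F, y:F. ✗
w: no successors, so Box Diamond Diamond not (not p and q) holds vacuously. ✓
x: no successors, so Box Diamond Diamond not (not p and q) holds vacuously. ✓
y: no successors, so Box Diamond Diamond not (not p and q) holds vacuously. ✓

{u, w, x, y}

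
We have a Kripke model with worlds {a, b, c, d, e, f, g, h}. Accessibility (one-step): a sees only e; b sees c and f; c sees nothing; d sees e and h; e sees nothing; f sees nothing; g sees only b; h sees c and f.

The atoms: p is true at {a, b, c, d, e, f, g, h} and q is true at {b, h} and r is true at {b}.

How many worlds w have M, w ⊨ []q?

a: successors {e}; q there: e:F. ✗
b: successors {c, f}; q there: c:F, f:F. ✗
c: no successors, so []q holds vacuously. ✓
d: successors {e, h}; q there: e:F, h:T. ✗
e: no successors, so []q holds vacuously. ✓
f: no successors, so []q holds vacuously. ✓
g: successors {b}; q there: b:T. ✓
h: successors {c, f}; q there: c:F, f:F. ✗
Satisfying worlds: {c, e, f, g}.

4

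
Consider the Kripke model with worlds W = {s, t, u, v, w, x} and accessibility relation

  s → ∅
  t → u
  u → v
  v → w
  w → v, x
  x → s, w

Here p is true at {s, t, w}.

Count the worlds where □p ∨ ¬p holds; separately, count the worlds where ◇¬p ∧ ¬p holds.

For □p ∨ ¬p:
s: □p is T, ¬p is F. ✓
t: □p is F, ¬p is F. ✗
u: □p is F, ¬p is T. ✓
v: □p is T, ¬p is T. ✓
w: □p is F, ¬p is F. ✗
x: □p is T, ¬p is T. ✓
— 4 worlds.
For ◇¬p ∧ ¬p:
s: ◇¬p is F, ¬p is F. ✗
t: ◇¬p is T, ¬p is F. ✗
u: ◇¬p is T, ¬p is T. ✓
v: ◇¬p is F, ¬p is T. ✗
w: ◇¬p is T, ¬p is F. ✗
x: ◇¬p is F, ¬p is T. ✗
— 1 world.

4 and 1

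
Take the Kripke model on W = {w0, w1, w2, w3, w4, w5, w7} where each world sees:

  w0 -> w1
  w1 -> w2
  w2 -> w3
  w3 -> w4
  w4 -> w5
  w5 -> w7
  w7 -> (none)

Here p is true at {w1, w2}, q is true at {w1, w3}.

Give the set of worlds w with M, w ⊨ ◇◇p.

{w0}

w0: successors {w1}; ◇p there: w1:T. ✓
w1: successors {w2}; ◇p there: w2:F. ✗
w2: successors {w3}; ◇p there: w3:F. ✗
w3: successors {w4}; ◇p there: w4:F. ✗
w4: successors {w5}; ◇p there: w5:F. ✗
w5: successors {w7}; ◇p there: w7:F. ✗
w7: no successors, so ◇◇p fails. ✗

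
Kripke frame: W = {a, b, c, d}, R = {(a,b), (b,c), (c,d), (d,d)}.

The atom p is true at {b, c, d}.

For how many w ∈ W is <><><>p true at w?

4

a: successors {b}; <><>p there: b:T. ✓
b: successors {c}; <><>p there: c:T. ✓
c: successors {d}; <><>p there: d:T. ✓
d: successors {d}; <><>p there: d:T. ✓
Satisfying worlds: {a, b, c, d}.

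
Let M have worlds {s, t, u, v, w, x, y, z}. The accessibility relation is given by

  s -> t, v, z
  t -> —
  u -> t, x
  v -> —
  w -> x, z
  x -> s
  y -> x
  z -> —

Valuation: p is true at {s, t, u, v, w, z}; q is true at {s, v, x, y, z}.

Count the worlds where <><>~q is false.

7

s: successors {t, v, z}; <>~q there: t:F, v:F, z:F. ✗
t: no successors, so <><>~q fails. ✗
u: successors {t, x}; <>~q there: t:F, x:F. ✗
v: no successors, so <><>~q fails. ✗
w: successors {x, z}; <>~q there: x:F, z:F. ✗
x: successors {s}; <>~q there: s:T. ✓
y: successors {x}; <>~q there: x:F. ✗
z: no successors, so <><>~q fails. ✗
Satisfying worlds: {x}.
So <><>~q fails at the other 7 worlds.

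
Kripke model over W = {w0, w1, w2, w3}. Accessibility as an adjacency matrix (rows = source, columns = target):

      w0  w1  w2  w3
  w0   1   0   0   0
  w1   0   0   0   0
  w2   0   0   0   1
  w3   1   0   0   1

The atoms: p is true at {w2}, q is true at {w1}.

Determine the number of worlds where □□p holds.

w0: successors {w0}; □p there: w0:F. ✗
w1: no successors, so □□p holds vacuously. ✓
w2: successors {w3}; □p there: w3:F. ✗
w3: successors {w0, w3}; □p there: w0:F, w3:F. ✗
Satisfying worlds: {w1}.

1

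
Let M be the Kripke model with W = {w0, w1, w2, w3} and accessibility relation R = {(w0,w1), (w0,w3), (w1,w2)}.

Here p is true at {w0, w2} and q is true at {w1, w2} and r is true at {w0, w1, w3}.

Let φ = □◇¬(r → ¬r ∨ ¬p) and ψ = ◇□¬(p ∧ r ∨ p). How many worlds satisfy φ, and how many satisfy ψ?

2 and 2

For □◇¬(r → ¬r ∨ ¬p):
w0: successors {w1, w3}; ◇¬(r → ¬r ∨ ¬p) there: w1:F, w3:F. ✗
w1: successors {w2}; ◇¬(r → ¬r ∨ ¬p) there: w2:F. ✗
w2: no successors, so □◇¬(r → ¬r ∨ ¬p) holds vacuously. ✓
w3: no successors, so □◇¬(r → ¬r ∨ ¬p) holds vacuously. ✓
— 2 worlds.
For ◇□¬(p ∧ r ∨ p):
w0: successors {w1, w3}; □¬(p ∧ r ∨ p) there: w1:F, w3:T. ✓
w1: successors {w2}; □¬(p ∧ r ∨ p) there: w2:T. ✓
w2: no successors, so ◇□¬(p ∧ r ∨ p) fails. ✗
w3: no successors, so ◇□¬(p ∧ r ∨ p) fails. ✗
— 2 worlds.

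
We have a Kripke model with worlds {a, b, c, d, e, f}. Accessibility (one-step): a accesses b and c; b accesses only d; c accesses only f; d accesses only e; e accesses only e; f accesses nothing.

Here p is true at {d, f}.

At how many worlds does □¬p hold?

a: successors {b, c}; ¬p there: b:T, c:T. ✓
b: successors {d}; ¬p there: d:F. ✗
c: successors {f}; ¬p there: f:F. ✗
d: successors {e}; ¬p there: e:T. ✓
e: successors {e}; ¬p there: e:T. ✓
f: no successors, so □¬p holds vacuously. ✓
Satisfying worlds: {a, d, e, f}.

4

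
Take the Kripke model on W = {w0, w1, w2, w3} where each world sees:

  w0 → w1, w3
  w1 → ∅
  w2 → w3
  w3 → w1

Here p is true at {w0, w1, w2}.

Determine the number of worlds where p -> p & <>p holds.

w0: p is T, p & <>p is T. ✓
w1: p is T, p & <>p is F. ✗
w2: p is T, p & <>p is F. ✗
w3: p is F, p & <>p is F. ✓
Satisfying worlds: {w0, w3}.

2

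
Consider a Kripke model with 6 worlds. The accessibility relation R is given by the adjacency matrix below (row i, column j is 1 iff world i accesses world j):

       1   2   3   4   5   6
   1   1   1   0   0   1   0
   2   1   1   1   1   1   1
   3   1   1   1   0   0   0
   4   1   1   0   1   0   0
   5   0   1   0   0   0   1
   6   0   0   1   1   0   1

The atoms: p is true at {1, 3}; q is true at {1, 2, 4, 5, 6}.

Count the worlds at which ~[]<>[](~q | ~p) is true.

1: []<>[](~q | ~p) is T. ✗
2: []<>[](~q | ~p) is F. ✓
3: []<>[](~q | ~p) is F. ✓
4: []<>[](~q | ~p) is F. ✓
5: []<>[](~q | ~p) is T. ✗
6: []<>[](~q | ~p) is F. ✓
Satisfying worlds: {2, 3, 4, 6}.

4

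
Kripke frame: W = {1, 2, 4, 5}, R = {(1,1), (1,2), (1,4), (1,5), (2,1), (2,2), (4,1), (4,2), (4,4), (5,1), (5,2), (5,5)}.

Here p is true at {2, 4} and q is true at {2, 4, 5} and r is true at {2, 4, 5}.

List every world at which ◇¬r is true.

{1, 2, 4, 5}

1: successors {1, 2, 4, 5}; ¬r there: 1:T, 2:F, 4:F, 5:F. ✓
2: successors {1, 2}; ¬r there: 1:T, 2:F. ✓
4: successors {1, 2, 4}; ¬r there: 1:T, 2:F, 4:F. ✓
5: successors {1, 2, 5}; ¬r there: 1:T, 2:F, 5:F. ✓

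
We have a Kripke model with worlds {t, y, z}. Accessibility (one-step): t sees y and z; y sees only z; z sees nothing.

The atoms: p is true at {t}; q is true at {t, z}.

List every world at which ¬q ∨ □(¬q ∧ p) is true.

t: ¬q is F, □(¬q ∧ p) is F. ✗
y: ¬q is T, □(¬q ∧ p) is F. ✓
z: ¬q is F, □(¬q ∧ p) is T. ✓

{y, z}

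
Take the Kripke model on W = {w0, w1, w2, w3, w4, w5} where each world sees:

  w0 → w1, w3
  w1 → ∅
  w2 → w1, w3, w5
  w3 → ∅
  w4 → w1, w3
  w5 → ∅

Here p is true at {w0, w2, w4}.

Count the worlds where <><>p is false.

w0: successors {w1, w3}; <>p there: w1:F, w3:F. ✗
w1: no successors, so <><>p fails. ✗
w2: successors {w1, w3, w5}; <>p there: w1:F, w3:F, w5:F. ✗
w3: no successors, so <><>p fails. ✗
w4: successors {w1, w3}; <>p there: w1:F, w3:F. ✗
w5: no successors, so <><>p fails. ✗
Satisfying worlds: ∅.
So <><>p fails at the other 6 worlds.

6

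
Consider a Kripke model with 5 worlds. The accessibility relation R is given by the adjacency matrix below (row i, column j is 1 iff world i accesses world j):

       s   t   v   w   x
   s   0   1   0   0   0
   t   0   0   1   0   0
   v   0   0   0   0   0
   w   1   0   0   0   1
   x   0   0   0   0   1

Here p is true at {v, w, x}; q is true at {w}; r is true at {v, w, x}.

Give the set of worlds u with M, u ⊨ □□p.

{s, t, v, x}

s: successors {t}; □p there: t:T. ✓
t: successors {v}; □p there: v:T. ✓
v: no successors, so □□p holds vacuously. ✓
w: successors {s, x}; □p there: s:F, x:T. ✗
x: successors {x}; □p there: x:T. ✓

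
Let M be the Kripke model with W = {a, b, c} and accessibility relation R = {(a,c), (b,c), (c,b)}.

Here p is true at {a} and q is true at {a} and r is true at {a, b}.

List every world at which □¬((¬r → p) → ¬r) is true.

{c}

a: successors {c}; ¬((¬r → p) → ¬r) there: c:F. ✗
b: successors {c}; ¬((¬r → p) → ¬r) there: c:F. ✗
c: successors {b}; ¬((¬r → p) → ¬r) there: b:T. ✓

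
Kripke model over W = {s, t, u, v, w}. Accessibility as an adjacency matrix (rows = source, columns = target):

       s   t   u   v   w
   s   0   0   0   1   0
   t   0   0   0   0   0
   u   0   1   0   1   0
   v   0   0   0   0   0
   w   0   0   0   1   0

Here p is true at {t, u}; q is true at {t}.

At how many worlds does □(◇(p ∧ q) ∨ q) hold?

2

s: successors {v}; ◇(p ∧ q) ∨ q there: v:F. ✗
t: no successors, so □(◇(p ∧ q) ∨ q) holds vacuously. ✓
u: successors {t, v}; ◇(p ∧ q) ∨ q there: t:T, v:F. ✗
v: no successors, so □(◇(p ∧ q) ∨ q) holds vacuously. ✓
w: successors {v}; ◇(p ∧ q) ∨ q there: v:F. ✗
Satisfying worlds: {t, v}.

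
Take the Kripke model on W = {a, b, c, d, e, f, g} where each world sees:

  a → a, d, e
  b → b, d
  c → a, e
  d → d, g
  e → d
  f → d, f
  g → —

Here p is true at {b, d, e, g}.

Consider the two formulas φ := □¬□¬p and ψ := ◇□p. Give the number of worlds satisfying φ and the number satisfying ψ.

6 and 6

For □¬□¬p:
a: successors {a, d, e}; ¬□¬p there: a:T, d:T, e:T. ✓
b: successors {b, d}; ¬□¬p there: b:T, d:T. ✓
c: successors {a, e}; ¬□¬p there: a:T, e:T. ✓
d: successors {d, g}; ¬□¬p there: d:T, g:F. ✗
e: successors {d}; ¬□¬p there: d:T. ✓
f: successors {d, f}; ¬□¬p there: d:T, f:T. ✓
g: no successors, so □¬□¬p holds vacuously. ✓
— 6 worlds.
For ◇□p:
a: successors {a, d, e}; □p there: a:F, d:T, e:T. ✓
b: successors {b, d}; □p there: b:T, d:T. ✓
c: successors {a, e}; □p there: a:F, e:T. ✓
d: successors {d, g}; □p there: d:T, g:T. ✓
e: successors {d}; □p there: d:T. ✓
f: successors {d, f}; □p there: d:T, f:F. ✓
g: no successors, so ◇□p fails. ✗
— 6 worlds.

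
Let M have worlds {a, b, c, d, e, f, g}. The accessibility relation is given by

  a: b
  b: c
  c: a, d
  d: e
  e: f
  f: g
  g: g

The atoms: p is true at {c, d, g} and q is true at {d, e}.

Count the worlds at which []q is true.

1

a: successors {b}; q there: b:F. ✗
b: successors {c}; q there: c:F. ✗
c: successors {a, d}; q there: a:F, d:T. ✗
d: successors {e}; q there: e:T. ✓
e: successors {f}; q there: f:F. ✗
f: successors {g}; q there: g:F. ✗
g: successors {g}; q there: g:F. ✗
Satisfying worlds: {d}.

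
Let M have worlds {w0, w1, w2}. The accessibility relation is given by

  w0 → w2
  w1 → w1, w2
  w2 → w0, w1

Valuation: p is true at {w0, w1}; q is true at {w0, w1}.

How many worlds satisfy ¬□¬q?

2

w0: □¬q is T. ✗
w1: □¬q is F. ✓
w2: □¬q is F. ✓
Satisfying worlds: {w1, w2}.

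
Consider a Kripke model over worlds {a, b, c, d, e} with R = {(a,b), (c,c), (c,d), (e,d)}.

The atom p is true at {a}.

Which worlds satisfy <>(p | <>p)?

a: successors {b}; p | <>p there: b:F. ✗
b: no successors, so <>(p | <>p) fails. ✗
c: successors {c, d}; p | <>p there: c:F, d:F. ✗
d: no successors, so <>(p | <>p) fails. ✗
e: successors {d}; p | <>p there: d:F. ✗

∅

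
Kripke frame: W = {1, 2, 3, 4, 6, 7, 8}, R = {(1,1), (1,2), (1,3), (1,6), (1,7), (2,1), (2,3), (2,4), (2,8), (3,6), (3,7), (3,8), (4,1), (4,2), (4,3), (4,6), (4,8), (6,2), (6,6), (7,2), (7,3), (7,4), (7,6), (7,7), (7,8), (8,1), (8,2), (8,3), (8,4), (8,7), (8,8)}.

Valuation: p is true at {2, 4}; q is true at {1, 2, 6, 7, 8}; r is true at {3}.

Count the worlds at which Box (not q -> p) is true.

1: successors {1, 2, 3, 6, 7}; not q -> p there: 1:T, 2:T, 3:F, 6:T, 7:T. ✗
2: successors {1, 3, 4, 8}; not q -> p there: 1:T, 3:F, 4:T, 8:T. ✗
3: successors {6, 7, 8}; not q -> p there: 6:T, 7:T, 8:T. ✓
4: successors {1, 2, 3, 6, 8}; not q -> p there: 1:T, 2:T, 3:F, 6:T, 8:T. ✗
6: successors {2, 6}; not q -> p there: 2:T, 6:T. ✓
7: successors {2, 3, 4, 6, 7, 8}; not q -> p there: 2:T, 3:F, 4:T, 6:T, 7:T, 8:T. ✗
8: successors {1, 2, 3, 4, 7, 8}; not q -> p there: 1:T, 2:T, 3:F, 4:T, 7:T, 8:T. ✗
Satisfying worlds: {3, 6}.

2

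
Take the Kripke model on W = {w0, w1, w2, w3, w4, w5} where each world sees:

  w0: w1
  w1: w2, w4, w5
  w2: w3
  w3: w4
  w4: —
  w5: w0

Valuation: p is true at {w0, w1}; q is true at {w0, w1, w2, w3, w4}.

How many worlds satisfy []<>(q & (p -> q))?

4

w0: successors {w1}; <>(q & (p -> q)) there: w1:T. ✓
w1: successors {w2, w4, w5}; <>(q & (p -> q)) there: w2:T, w4:F, w5:T. ✗
w2: successors {w3}; <>(q & (p -> q)) there: w3:T. ✓
w3: successors {w4}; <>(q & (p -> q)) there: w4:F. ✗
w4: no successors, so []<>(q & (p -> q)) holds vacuously. ✓
w5: successors {w0}; <>(q & (p -> q)) there: w0:T. ✓
Satisfying worlds: {w0, w2, w4, w5}.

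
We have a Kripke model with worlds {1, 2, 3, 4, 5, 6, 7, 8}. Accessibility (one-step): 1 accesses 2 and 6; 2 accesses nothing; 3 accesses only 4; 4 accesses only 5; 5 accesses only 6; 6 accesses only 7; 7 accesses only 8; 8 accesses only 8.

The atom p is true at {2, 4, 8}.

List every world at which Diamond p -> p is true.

{2, 4, 5, 6, 8}

1: Diamond p is T, p is F. ✗
2: Diamond p is F, p is T. ✓
3: Diamond p is T, p is F. ✗
4: Diamond p is F, p is T. ✓
5: Diamond p is F, p is F. ✓
6: Diamond p is F, p is F. ✓
7: Diamond p is T, p is F. ✗
8: Diamond p is T, p is T. ✓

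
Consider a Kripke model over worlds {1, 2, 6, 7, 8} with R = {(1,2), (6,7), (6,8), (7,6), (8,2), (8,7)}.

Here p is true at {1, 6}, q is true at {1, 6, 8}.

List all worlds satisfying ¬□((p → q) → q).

{1, 6, 8}

1: □((p → q) → q) is F. ✓
2: □((p → q) → q) is T. ✗
6: □((p → q) → q) is F. ✓
7: □((p → q) → q) is T. ✗
8: □((p → q) → q) is F. ✓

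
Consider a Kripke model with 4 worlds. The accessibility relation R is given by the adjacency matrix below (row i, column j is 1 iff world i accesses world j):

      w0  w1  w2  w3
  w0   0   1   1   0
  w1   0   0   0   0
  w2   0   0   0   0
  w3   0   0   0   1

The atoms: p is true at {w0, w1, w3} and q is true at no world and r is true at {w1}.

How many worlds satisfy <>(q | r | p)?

2

w0: successors {w1, w2}; q | r | p there: w1:T, w2:F. ✓
w1: no successors, so <>(q | r | p) fails. ✗
w2: no successors, so <>(q | r | p) fails. ✗
w3: successors {w3}; q | r | p there: w3:T. ✓
Satisfying worlds: {w0, w3}.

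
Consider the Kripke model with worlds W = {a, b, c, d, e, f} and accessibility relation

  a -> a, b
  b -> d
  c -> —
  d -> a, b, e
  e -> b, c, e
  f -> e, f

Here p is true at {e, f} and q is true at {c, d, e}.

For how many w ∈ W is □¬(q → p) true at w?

a: successors {a, b}; ¬(q → p) there: a:F, b:F. ✗
b: successors {d}; ¬(q → p) there: d:T. ✓
c: no successors, so □¬(q → p) holds vacuously. ✓
d: successors {a, b, e}; ¬(q → p) there: a:F, b:F, e:F. ✗
e: successors {b, c, e}; ¬(q → p) there: b:F, c:T, e:F. ✗
f: successors {e, f}; ¬(q → p) there: e:F, f:F. ✗
Satisfying worlds: {b, c}.

2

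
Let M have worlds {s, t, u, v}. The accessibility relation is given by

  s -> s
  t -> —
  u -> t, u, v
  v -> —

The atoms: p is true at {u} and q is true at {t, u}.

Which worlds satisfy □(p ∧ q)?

s: successors {s}; p ∧ q there: s:F. ✗
t: no successors, so □(p ∧ q) holds vacuously. ✓
u: successors {t, u, v}; p ∧ q there: t:F, u:T, v:F. ✗
v: no successors, so □(p ∧ q) holds vacuously. ✓

{t, v}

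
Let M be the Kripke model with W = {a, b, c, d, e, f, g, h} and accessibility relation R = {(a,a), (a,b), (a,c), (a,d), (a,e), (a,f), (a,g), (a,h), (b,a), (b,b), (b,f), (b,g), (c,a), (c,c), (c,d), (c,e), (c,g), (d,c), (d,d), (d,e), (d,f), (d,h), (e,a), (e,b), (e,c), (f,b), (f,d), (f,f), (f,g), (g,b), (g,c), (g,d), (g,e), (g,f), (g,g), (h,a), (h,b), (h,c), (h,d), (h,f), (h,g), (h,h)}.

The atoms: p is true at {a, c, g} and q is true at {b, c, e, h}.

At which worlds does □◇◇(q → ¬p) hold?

a: successors {a, b, c, d, e, f, g, h}; ◇◇(q → ¬p) there: a:T, b:T, c:T, d:T, e:T, f:T, g:T, h:T. ✓
b: successors {a, b, f, g}; ◇◇(q → ¬p) there: a:T, b:T, f:T, g:T. ✓
c: successors {a, c, d, e, g}; ◇◇(q → ¬p) there: a:T, c:T, d:T, e:T, g:T. ✓
d: successors {c, d, e, f, h}; ◇◇(q → ¬p) there: c:T, d:T, e:T, f:T, h:T. ✓
e: successors {a, b, c}; ◇◇(q → ¬p) there: a:T, b:T, c:T. ✓
f: successors {b, d, f, g}; ◇◇(q → ¬p) there: b:T, d:T, f:T, g:T. ✓
g: successors {b, c, d, e, f, g}; ◇◇(q → ¬p) there: b:T, c:T, d:T, e:T, f:T, g:T. ✓
h: successors {a, b, c, d, f, g, h}; ◇◇(q → ¬p) there: a:T, b:T, c:T, d:T, f:T, g:T, h:T. ✓

{a, b, c, d, e, f, g, h}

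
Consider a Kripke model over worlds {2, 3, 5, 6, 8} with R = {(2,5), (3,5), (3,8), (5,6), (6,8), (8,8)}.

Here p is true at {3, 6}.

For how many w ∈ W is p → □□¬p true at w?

4

2: p is F, □□¬p is F. ✓
3: p is T, □□¬p is F. ✗
5: p is F, □□¬p is T. ✓
6: p is T, □□¬p is T. ✓
8: p is F, □□¬p is T. ✓
Satisfying worlds: {2, 5, 6, 8}.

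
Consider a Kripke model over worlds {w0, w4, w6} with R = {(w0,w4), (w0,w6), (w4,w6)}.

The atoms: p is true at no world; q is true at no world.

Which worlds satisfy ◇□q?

w0: successors {w4, w6}; □q there: w4:F, w6:T. ✓
w4: successors {w6}; □q there: w6:T. ✓
w6: no successors, so ◇□q fails. ✗

{w0, w4}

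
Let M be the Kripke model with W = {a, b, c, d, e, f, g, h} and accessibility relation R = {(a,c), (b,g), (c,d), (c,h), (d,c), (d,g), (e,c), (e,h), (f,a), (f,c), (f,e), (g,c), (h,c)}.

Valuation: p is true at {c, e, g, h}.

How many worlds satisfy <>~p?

2

a: successors {c}; ~p there: c:F. ✗
b: successors {g}; ~p there: g:F. ✗
c: successors {d, h}; ~p there: d:T, h:F. ✓
d: successors {c, g}; ~p there: c:F, g:F. ✗
e: successors {c, h}; ~p there: c:F, h:F. ✗
f: successors {a, c, e}; ~p there: a:T, c:F, e:F. ✓
g: successors {c}; ~p there: c:F. ✗
h: successors {c}; ~p there: c:F. ✗
Satisfying worlds: {c, f}.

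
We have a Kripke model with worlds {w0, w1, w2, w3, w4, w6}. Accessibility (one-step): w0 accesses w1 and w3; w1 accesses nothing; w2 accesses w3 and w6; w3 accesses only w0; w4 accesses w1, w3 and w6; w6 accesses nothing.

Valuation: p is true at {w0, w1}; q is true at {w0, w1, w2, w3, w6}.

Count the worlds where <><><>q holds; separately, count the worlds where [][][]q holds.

4 and 6

For <><><>q:
w0: successors {w1, w3}; <><>q there: w1:F, w3:T. ✓
w1: no successors, so <><><>q fails. ✗
w2: successors {w3, w6}; <><>q there: w3:T, w6:F. ✓
w3: successors {w0}; <><>q there: w0:T. ✓
w4: successors {w1, w3, w6}; <><>q there: w1:F, w3:T, w6:F. ✓
w6: no successors, so <><><>q fails. ✗
— 4 worlds.
For [][][]q:
w0: successors {w1, w3}; [][]q there: w1:T, w3:T. ✓
w1: no successors, so [][][]q holds vacuously. ✓
w2: successors {w3, w6}; [][]q there: w3:T, w6:T. ✓
w3: successors {w0}; [][]q there: w0:T. ✓
w4: successors {w1, w3, w6}; [][]q there: w1:T, w3:T, w6:T. ✓
w6: no successors, so [][][]q holds vacuously. ✓
— 6 worlds.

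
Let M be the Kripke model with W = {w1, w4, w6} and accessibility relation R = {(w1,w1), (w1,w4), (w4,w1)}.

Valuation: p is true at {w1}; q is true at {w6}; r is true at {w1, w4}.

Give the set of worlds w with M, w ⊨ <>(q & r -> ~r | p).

w1: successors {w1, w4}; q & r -> ~r | p there: w1:T, w4:T. ✓
w4: successors {w1}; q & r -> ~r | p there: w1:T. ✓
w6: no successors, so <>(q & r -> ~r | p) fails. ✗

{w1, w4}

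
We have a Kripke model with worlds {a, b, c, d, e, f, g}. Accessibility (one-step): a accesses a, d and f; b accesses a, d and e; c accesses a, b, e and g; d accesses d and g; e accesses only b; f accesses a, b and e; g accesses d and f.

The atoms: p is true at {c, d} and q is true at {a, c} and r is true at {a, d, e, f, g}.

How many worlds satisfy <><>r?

a: successors {a, d, f}; <>r there: a:T, d:T, f:T. ✓
b: successors {a, d, e}; <>r there: a:T, d:T, e:F. ✓
c: successors {a, b, e, g}; <>r there: a:T, b:T, e:F, g:T. ✓
d: successors {d, g}; <>r there: d:T, g:T. ✓
e: successors {b}; <>r there: b:T. ✓
f: successors {a, b, e}; <>r there: a:T, b:T, e:F. ✓
g: successors {d, f}; <>r there: d:T, f:T. ✓
Satisfying worlds: {a, b, c, d, e, f, g}.

7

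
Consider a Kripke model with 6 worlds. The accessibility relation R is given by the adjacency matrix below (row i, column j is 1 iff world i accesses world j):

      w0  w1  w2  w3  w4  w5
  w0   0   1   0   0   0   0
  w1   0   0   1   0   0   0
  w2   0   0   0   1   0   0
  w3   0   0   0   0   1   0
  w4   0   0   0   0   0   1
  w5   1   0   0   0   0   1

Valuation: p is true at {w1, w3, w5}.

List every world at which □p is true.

w0: successors {w1}; p there: w1:T. ✓
w1: successors {w2}; p there: w2:F. ✗
w2: successors {w3}; p there: w3:T. ✓
w3: successors {w4}; p there: w4:F. ✗
w4: successors {w5}; p there: w5:T. ✓
w5: successors {w0, w5}; p there: w0:F, w5:T. ✗

{w0, w2, w4}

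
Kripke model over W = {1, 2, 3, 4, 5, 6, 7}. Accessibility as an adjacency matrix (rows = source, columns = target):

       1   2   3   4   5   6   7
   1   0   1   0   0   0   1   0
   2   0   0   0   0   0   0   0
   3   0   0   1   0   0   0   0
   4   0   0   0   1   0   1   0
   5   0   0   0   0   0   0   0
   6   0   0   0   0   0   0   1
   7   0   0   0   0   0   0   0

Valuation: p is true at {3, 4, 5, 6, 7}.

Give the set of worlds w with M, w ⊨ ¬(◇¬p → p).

1: ◇¬p → p is F. ✓
2: ◇¬p → p is T. ✗
3: ◇¬p → p is T. ✗
4: ◇¬p → p is T. ✗
5: ◇¬p → p is T. ✗
6: ◇¬p → p is T. ✗
7: ◇¬p → p is T. ✗

{1}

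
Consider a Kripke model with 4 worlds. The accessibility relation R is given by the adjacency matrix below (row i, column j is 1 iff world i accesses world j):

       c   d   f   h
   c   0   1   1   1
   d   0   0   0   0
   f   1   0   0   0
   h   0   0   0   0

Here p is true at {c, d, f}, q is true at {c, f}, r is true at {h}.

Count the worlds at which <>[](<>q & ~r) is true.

c: successors {d, f, h}; [](<>q & ~r) there: d:T, f:T, h:T. ✓
d: no successors, so <>[](<>q & ~r) fails. ✗
f: successors {c}; [](<>q & ~r) there: c:F. ✗
h: no successors, so <>[](<>q & ~r) fails. ✗
Satisfying worlds: {c}.

1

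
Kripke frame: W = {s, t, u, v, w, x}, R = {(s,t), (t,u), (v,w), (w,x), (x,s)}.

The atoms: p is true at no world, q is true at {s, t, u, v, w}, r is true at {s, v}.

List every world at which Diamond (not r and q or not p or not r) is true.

s: successors {t}; not r and q or not p or not r there: t:T. ✓
t: successors {u}; not r and q or not p or not r there: u:T. ✓
u: no successors, so Diamond (not r and q or not p or not r) fails. ✗
v: successors {w}; not r and q or not p or not r there: w:T. ✓
w: successors {x}; not r and q or not p or not r there: x:T. ✓
x: successors {s}; not r and q or not p or not r there: s:T. ✓

{s, t, v, w, x}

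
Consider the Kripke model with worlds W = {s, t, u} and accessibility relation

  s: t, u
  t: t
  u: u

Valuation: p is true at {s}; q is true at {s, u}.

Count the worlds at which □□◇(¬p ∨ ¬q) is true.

s: successors {t, u}; □◇(¬p ∨ ¬q) there: t:T, u:T. ✓
t: successors {t}; □◇(¬p ∨ ¬q) there: t:T. ✓
u: successors {u}; □◇(¬p ∨ ¬q) there: u:T. ✓
Satisfying worlds: {s, t, u}.

3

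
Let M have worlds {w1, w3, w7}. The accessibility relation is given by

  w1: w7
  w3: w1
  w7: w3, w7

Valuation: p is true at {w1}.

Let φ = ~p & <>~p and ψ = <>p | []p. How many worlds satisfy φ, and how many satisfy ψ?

For ~p & <>~p:
w1: ~p is F, <>~p is T. ✗
w3: ~p is T, <>~p is F. ✗
w7: ~p is T, <>~p is T. ✓
— 1 world.
For <>p | []p:
w1: <>p is F, []p is F. ✗
w3: <>p is T, []p is T. ✓
w7: <>p is F, []p is F. ✗
— 1 world.

1 and 1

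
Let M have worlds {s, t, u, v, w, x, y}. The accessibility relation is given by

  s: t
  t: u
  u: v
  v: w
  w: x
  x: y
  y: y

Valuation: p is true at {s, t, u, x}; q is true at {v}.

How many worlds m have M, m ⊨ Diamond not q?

6

s: successors {t}; not q there: t:T. ✓
t: successors {u}; not q there: u:T. ✓
u: successors {v}; not q there: v:F. ✗
v: successors {w}; not q there: w:T. ✓
w: successors {x}; not q there: x:T. ✓
x: successors {y}; not q there: y:T. ✓
y: successors {y}; not q there: y:T. ✓
Satisfying worlds: {s, t, v, w, x, y}.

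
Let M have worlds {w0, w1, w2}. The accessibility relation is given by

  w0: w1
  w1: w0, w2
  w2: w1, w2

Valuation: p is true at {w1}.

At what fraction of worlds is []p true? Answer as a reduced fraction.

1/3

w0: successors {w1}; p there: w1:T. ✓
w1: successors {w0, w2}; p there: w0:F, w2:F. ✗
w2: successors {w1, w2}; p there: w1:T, w2:F. ✗
That's 1 of 3 worlds, so 1/3.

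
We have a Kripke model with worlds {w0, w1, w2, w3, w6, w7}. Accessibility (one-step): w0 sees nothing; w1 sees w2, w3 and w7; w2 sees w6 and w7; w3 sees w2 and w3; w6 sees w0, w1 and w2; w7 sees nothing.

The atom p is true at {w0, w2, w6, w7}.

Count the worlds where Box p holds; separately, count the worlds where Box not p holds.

For Box p:
w0: no successors, so Box p holds vacuously. ✓
w1: successors {w2, w3, w7}; p there: w2:T, w3:F, w7:T. ✗
w2: successors {w6, w7}; p there: w6:T, w7:T. ✓
w3: successors {w2, w3}; p there: w2:T, w3:F. ✗
w6: successors {w0, w1, w2}; p there: w0:T, w1:F, w2:T. ✗
w7: no successors, so Box p holds vacuously. ✓
— 3 worlds.
For Box not p:
w0: no successors, so Box not p holds vacuously. ✓
w1: successors {w2, w3, w7}; not p there: w2:F, w3:T, w7:F. ✗
w2: successors {w6, w7}; not p there: w6:F, w7:F. ✗
w3: successors {w2, w3}; not p there: w2:F, w3:T. ✗
w6: successors {w0, w1, w2}; not p there: w0:F, w1:T, w2:F. ✗
w7: no successors, so Box not p holds vacuously. ✓
— 2 worlds.

3 and 2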